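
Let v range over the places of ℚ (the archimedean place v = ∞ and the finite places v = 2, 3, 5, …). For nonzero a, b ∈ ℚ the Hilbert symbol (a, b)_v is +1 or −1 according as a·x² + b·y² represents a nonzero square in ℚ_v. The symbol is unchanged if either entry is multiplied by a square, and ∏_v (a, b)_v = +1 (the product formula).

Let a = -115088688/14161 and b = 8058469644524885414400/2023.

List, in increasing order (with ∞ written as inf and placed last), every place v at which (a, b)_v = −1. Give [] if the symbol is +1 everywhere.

[2, 7, 11, 13, 23, 31]

(a, b) ≡ (-9867, 124186062) mod (ℚ^×)²; places V = {2, 3, 5, 7, 11, 13, 17, 23, 29, 31, ∞}.
(a,b)_2: α=4, β=9; u≡5, v≡7 (mod 8); ε(u)ε(v)=0·1, αω(v)=4·0, βω(u)=9·1; sum ≡ 1  ⇒  -1.
(a,b)_23: α=1, u≡13; β=3, v≡4 (mod 23); (13|23)=+1, (4|23)=+1; sign (−1)^1·+1^3·+1^1 = -1.
(a,b)_3: α=7, u≡2; β=9, v≡1 (mod 3); (2|3)=-1, (1|3)=+1; sign (−1)^1·-1^9·+1^7 = +1.
(a,b)_29: α=0, u≡5; β=1, v≡9 (mod 29); (5|29)=+1, (9|29)=+1; sign (−1)^0·+1^1·+1^0 = +1.
(a,b)_∞: sgn(-9867)=−, sgn(124186062)=+, so +1.
(a,b)_7: α=-2, u≡3; β=-1, v≡6 (mod 7); (3|7)=-1, (6|7)=-1; sign (−1)^0·-1^-1·-1^-2 = -1.
(a,b)_11: α=1, u≡5; β=3, v≡1 (mod 11); (5|11)=+1, (1|11)=+1; sign (−1)^1·+1^3·+1^1 = -1.
(a,b)_5: α=0, u≡2; β=2, v≡2 (mod 5); (2|5)=-1, (2|5)=-1; sign (−1)^0·-1^2·-1^0 = +1.
(a,b)_31: α=0, u≡12; β=1, v≡6 (mod 31); (12|31)=-1, (6|31)=-1; sign (−1)^0·-1^1·-1^0 = -1.
(a,b)_17: α=-2, u≡7; β=-2, v≡8 (mod 17); (7|17)=-1, (8|17)=+1; sign (−1)^0·-1^-2·+1^-2 = +1.
(a,b)_13: α=1, u≡6; β=3, v≡3 (mod 13); (6|13)=-1, (3|13)=+1; sign (−1)^0·-1^3·+1^1 = -1.
Ram(-9867, 124186062) = {2, 7, 11, 13, 23, 31}; no ℚ_2-point on the conic.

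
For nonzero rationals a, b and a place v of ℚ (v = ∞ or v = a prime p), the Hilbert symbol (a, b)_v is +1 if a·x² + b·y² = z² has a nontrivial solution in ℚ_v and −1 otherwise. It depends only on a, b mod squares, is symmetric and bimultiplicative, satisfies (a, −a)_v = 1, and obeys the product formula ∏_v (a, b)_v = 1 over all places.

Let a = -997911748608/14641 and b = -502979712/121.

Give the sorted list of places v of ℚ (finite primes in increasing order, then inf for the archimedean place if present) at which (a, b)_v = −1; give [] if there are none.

[3, 29, 31, inf]

(a, b) ≡ (-253518, -8178) mod (ℚ^×)²; places V = {2, 3, 11, 29, 31, 47, ∞}.
(a,b)_31: α=3, u≡13; β=2, v≡27 (mod 31); (13|31)=-1, (27|31)=-1; sign (−1)^0·-1^2·-1^3 = -1.
(a,b)_2: α=13, β=7; u≡1, v≡7 (mod 8); ε(u)ε(v)=0·1, αω(v)=13·0, βω(u)=7·0; sum ≡ 0  ⇒  +1.
(a,b)_47: α=1, u≡38; β=1, v≡18 (mod 47); (38|47)=-1, (18|47)=+1; sign (−1)^1·-1^1·+1^1 = +1.
(a,b)_11: α=-4, u≡6; β=-2, v≡7 (mod 11); (6|11)=-1, (7|11)=-1; sign (−1)^0·-1^-2·-1^-4 = +1.
(a,b)_∞: sgn(-253518)=−, sgn(-8178)=−, so -1.
(a,b)_29: α=1, u≡4; β=1, v≡21 (mod 29); (4|29)=+1, (21|29)=-1; sign (−1)^0·+1^1·-1^1 = -1.
(a,b)_3: α=1, u≡1; β=1, v≡1 (mod 3); (1|3)=+1, (1|3)=+1; sign (−1)^1·+1^1·+1^1 = -1.
(-253518, -8178 / ℚ) ramifies at {3, 29, 31, ∞}: a division algebra.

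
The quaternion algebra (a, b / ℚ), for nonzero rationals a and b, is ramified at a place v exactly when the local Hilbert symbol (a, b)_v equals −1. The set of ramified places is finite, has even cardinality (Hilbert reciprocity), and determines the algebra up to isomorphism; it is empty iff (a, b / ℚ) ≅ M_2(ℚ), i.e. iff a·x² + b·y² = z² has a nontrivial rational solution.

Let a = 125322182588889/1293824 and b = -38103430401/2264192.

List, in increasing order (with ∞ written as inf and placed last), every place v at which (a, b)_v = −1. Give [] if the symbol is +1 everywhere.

[2, 7, 13, 23]

(a, b) ≡ (46046, -2) mod (ℚ^×)²; places V = {2, 3, 7, 11, 13, 19, 23, 41, ∞}.
(a,b)_23: α=5, u≡1; β=4, v≡15 (mod 23); (1|23)=+1, (15|23)=-1; sign (−1)^0·+1^4·-1^5 = -1.
(a,b)_7: α=-1, u≡5; β=-2, v≡6 (mod 7); (5|7)=-1, (6|7)=-1; sign (−1)^0·-1^-2·-1^-1 = -1.
(a,b)_19: α=-2, u≡1; β=-2, v≡16 (mod 19); (1|19)=+1, (16|19)=+1; sign (−1)^0·+1^-2·+1^-2 = +1.
(a,b)_11: α=1, u≡7; β=0, v≡9 (mod 11); (7|11)=-1, (9|11)=+1; sign (−1)^0·-1^0·+1^1 = +1.
(a,b)_2: α=-9, β=-7; u≡7, v≡7 (mod 8); ε(u)ε(v)=1·1, αω(v)=-9·0, βω(u)=-7·0; sum ≡ 1  ⇒  -1.
(a,b)_3: α=4, u≡2; β=4, v≡1 (mod 3); (2|3)=-1, (1|3)=+1; sign (−1)^0·-1^4·+1^4 = +1.
(a,b)_41: α=2, u≡30; β=2, v≡2 (mod 41); (30|41)=-1, (2|41)=+1; sign (−1)^0·-1^2·+1^2 = +1.
(a,b)_∞: sgn(46046)=+, sgn(-2)=−, so +1.
(a,b)_13: α=1, u≡5; β=0, v≡2 (mod 13); (5|13)=-1, (2|13)=-1; sign (−1)^0·-1^0·-1^1 = -1.
(46046, -2 / ℚ) ramifies at {2, 7, 13, 23}: a division algebra.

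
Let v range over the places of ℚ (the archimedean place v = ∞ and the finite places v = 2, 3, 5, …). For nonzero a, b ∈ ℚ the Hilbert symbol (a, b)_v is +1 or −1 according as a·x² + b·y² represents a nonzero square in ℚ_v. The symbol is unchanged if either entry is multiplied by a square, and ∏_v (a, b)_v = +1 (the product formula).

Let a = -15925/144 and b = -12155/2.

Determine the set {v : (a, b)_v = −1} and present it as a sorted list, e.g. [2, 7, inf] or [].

Mod squares: a ≡ -13, b ≡ -24310. Check v ∈ {∞, 2, 3, 5, 7, 11, 13, 17}.
v=11: a=11^0·(≡3), b=11^1·(≡3) mod 11; (3|11)=+1, (3|11)=+1; (−1)^{0·1·5}·(+1)^1·(+1)^0 = +1.
v=∞: -13 < 0 and -24310 < 0  ⇒  (a,b)_∞ = -1.
v=5: a=5^2·(≡2), b=5^1·(≡2) mod 5; (2|5)=-1, (2|5)=-1; (−1)^{2·1·2}·(-1)^1·(-1)^2 = -1.
v=17: a=17^0·(≡9), b=17^1·(≡8) mod 17; (9|17)=+1, (8|17)=+1; (−1)^{0·1·8}·(+1)^1·(+1)^0 = +1.
v=7: a=7^2·(≡1), b=7^0·(≡2) mod 7; (1|7)=+1, (2|7)=+1; (−1)^{2·0·3}·(+1)^0·(+1)^2 = +1.
v=3: a=3^-2·(≡2), b=3^0·(≡2) mod 3; (2|3)=-1, (2|3)=-1; (−1)^{-2·0·1}·(-1)^0·(-1)^-2 = +1.
v=13: a=13^1·(≡10), b=13^1·(≡7) mod 13; (10|13)=+1, (7|13)=-1; (−1)^{1·1·6}·(+1)^1·(-1)^1 = -1.
v=2: v_2(a)=-4, v_2(b)=-1; units ≡ 3, 5 (mod 8); ε·ε+αω+βω = 1·0+-4·1+-1·1 ≡ 1  ⇒  (a,b)_2 = -1.
|Ram(-13, -24310)| = 4, even; anisotropic at {2, 5, 13, ∞}.

[2, 5, 13, inf]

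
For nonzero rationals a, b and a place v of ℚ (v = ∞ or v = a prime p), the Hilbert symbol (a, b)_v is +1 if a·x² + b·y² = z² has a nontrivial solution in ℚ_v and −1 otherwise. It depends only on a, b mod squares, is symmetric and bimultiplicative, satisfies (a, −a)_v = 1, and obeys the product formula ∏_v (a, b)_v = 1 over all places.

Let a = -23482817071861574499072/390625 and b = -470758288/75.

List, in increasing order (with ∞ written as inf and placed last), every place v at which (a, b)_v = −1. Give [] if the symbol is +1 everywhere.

[19, inf]

Mod squares: a ≡ -627, b ≡ -10659. Check v ∈ {∞, 2, 3, 5, 7, 11, 13, 17, 19}.
v=13: a=13^6·(≡12), b=13^2·(≡1) mod 13; (12|13)=+1, (1|13)=+1; (−1)^{6·2·6}·(+1)^2·(+1)^6 = +1.
v=5: a=5^-8·(≡3), b=5^-2·(≡4) mod 5; (3|5)=-1, (4|5)=+1; (−1)^{-8·-2·2}·(-1)^-2·(+1)^-8 = +1.
v=2: v_2(a)=8, v_2(b)=4; units ≡ 5, 5 (mod 8); ε·ε+αω+βω = 0·0+8·1+4·1 ≡ 0  ⇒  (a,b)_2 = +1.
v=7: a=7^4·(≡6), b=7^2·(≡4) mod 7; (6|7)=-1, (4|7)=+1; (−1)^{4·2·3}·(-1)^2·(+1)^4 = +1.
v=∞: -627 < 0 and -10659 < 0  ⇒  (a,b)_∞ = -1.
v=19: a=19^3·(≡11), b=19^1·(≡11) mod 19; (11|19)=+1, (11|19)=+1; (−1)^{3·1·9}·(+1)^1·(+1)^3 = -1.
v=17: a=17^2·(≡13), b=17^1·(≡16) mod 17; (13|17)=+1, (16|17)=+1; (−1)^{2·1·8}·(+1)^1·(+1)^2 = +1.
v=11: a=11^3·(≡1), b=11^1·(≡2) mod 11; (1|11)=+1, (2|11)=-1; (−1)^{3·1·5}·(+1)^1·(-1)^3 = +1.
v=3: a=3^1·(≡1), b=3^-1·(≡2) mod 3; (1|3)=+1, (2|3)=-1; (−1)^{1·-1·1}·(+1)^-1·(-1)^1 = +1.
(-627, -10659 / ℚ) ramifies at {19, ∞}: a division algebra.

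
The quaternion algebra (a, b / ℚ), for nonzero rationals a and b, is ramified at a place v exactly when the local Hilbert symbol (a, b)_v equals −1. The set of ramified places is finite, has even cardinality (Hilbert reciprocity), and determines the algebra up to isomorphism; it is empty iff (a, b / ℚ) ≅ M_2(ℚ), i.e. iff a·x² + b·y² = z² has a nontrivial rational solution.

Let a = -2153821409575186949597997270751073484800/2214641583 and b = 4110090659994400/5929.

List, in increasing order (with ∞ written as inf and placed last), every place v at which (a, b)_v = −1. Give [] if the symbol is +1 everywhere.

(a, b) ≡ (-4825331, 73186) mod (ℚ^×)²; places V = {2, 3, 5, 7, 11, 17, 23, 37, 41, 43, ∞}.
(a,b)_37: α=2, u≡22; β=1, v≡2 (mod 37); (22|37)=-1, (2|37)=-1; sign (−1)^0·-1^1·-1^2 = -1.
(a,b)_23: α=3, u≡8; β=1, v≡18 (mod 23); (8|23)=+1, (18|23)=+1; sign (−1)^1·+1^1·+1^3 = -1.
(a,b)_43: α=3, u≡13; β=1, v≡13 (mod 43); (13|43)=+1, (13|43)=+1; sign (−1)^1·+1^1·+1^3 = -1.
(a,b)_5: α=2, u≡1; β=2, v≡4 (mod 5); (1|5)=+1, (4|5)=+1; sign (−1)^0·+1^2·+1^2 = +1.
(a,b)_2: α=14, β=5; u≡5, v≡1 (mod 8); ε(u)ε(v)=0·0, αω(v)=14·0, βω(u)=5·1; sum ≡ 1  ⇒  -1.
(a,b)_17: α=11, u≡12; β=4, v≡13 (mod 17); (12|17)=-1, (13|17)=+1; sign (−1)^0·-1^4·+1^11 = +1.
(a,b)_∞: sgn(-4825331)=−, sgn(73186)=+, so +1.
(a,b)_7: α=-5, u≡5; β=-2, v≡2 (mod 7); (5|7)=-1, (2|7)=+1; sign (−1)^0·-1^-2·+1^-5 = +1.
(a,b)_3: α=-2, u≡1; β=0, v≡1 (mod 3); (1|3)=+1, (1|3)=+1; sign (−1)^0·+1^0·+1^-2 = +1.
(a,b)_41: α=5, u≡25; β=2, v≡23 (mod 41); (25|41)=+1, (23|41)=+1; sign (−1)^0·+1^2·+1^5 = +1.
(a,b)_11: α=-4, u≡6; β=-2, v≡3 (mod 11); (6|11)=-1, (3|11)=+1; sign (−1)^0·-1^-2·+1^-4 = +1.
(-4825331, 73186 / ℚ) ramifies at {2, 23, 37, 43}: a division algebra.

[2, 23, 37, 43]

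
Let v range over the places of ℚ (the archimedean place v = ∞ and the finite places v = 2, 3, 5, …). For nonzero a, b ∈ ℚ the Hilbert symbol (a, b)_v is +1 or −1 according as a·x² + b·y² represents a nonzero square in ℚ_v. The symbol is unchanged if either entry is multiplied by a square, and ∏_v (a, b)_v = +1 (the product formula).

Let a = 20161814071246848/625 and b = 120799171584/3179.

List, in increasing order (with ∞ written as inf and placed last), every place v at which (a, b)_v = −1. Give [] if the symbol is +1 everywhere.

Mod squares: a ≡ 42, b ≡ 8151. Check v ∈ {∞, 2, 3, 5, 7, 11, 13, 17, 19}.
v=17: a=17^0·(≡15), b=17^-2·(≡4) mod 17; (15|17)=+1, (4|17)=+1; (−1)^{0·-2·8}·(+1)^-2·(+1)^0 = +1.
v=5: a=5^-4·(≡3), b=5^0·(≡1) mod 5; (3|5)=-1, (1|5)=+1; (−1)^{-4·0·2}·(-1)^0·(+1)^-4 = +1.
v=∞: 42 > 0 and 8151 > 0  ⇒  (a,b)_∞ = +1.
v=7: a=7^3·(≡6), b=7^2·(≡5) mod 7; (6|7)=-1, (5|7)=-1; (−1)^{3·2·3}·(-1)^2·(-1)^3 = -1.
v=2: v_2(a)=15, v_2(b)=10; units ≡ 5, 7 (mod 8); ε·ε+αω+βω = 0·1+15·0+10·1 ≡ 0  ⇒  (a,b)_2 = +1.
v=11: a=11^2·(≡3), b=11^-1·(≡1) mod 11; (3|11)=+1, (1|11)=+1; (−1)^{2·-1·5}·(+1)^-1·(+1)^2 = +1.
v=19: a=19^2·(≡6), b=19^3·(≡5) mod 19; (6|19)=+1, (5|19)=+1; (−1)^{2·3·9}·(+1)^3·(+1)^2 = +1.
v=3: a=3^5·(≡2), b=3^3·(≡2) mod 3; (2|3)=-1, (2|3)=-1; (−1)^{5·3·1}·(-1)^3·(-1)^5 = -1.
v=13: a=13^2·(≡9), b=13^1·(≡1) mod 13; (9|13)=+1, (1|13)=+1; (−1)^{2·1·6}·(+1)^1·(+1)^2 = +1.
|Ram(42, 8151)| = 2, even; anisotropic at {3, 7}.

[3, 7]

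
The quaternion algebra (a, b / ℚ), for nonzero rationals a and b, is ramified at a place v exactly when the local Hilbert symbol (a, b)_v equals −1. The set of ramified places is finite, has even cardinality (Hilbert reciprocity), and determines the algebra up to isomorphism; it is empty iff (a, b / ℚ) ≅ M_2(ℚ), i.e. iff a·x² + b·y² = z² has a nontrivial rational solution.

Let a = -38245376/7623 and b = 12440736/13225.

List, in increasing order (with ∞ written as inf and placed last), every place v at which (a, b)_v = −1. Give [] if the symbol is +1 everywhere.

Mod squares: a ≡ -1547, b ≡ 714. Check v ∈ {∞, 2, 3, 5, 7, 11, 13, 17, 23}.
v=5: a=5^0·(≡3), b=5^-2·(≡4) mod 5; (3|5)=-1, (4|5)=+1; (−1)^{0·-2·2}·(-1)^-2·(+1)^0 = +1.
v=3: a=3^-2·(≡1), b=3^3·(≡1) mod 3; (1|3)=+1, (1|3)=+1; (−1)^{-2·3·1}·(+1)^3·(+1)^-2 = +1.
v=17: a=17^1·(≡5), b=17^1·(≡8) mod 17; (5|17)=-1, (8|17)=+1; (−1)^{1·1·8}·(-1)^1·(+1)^1 = -1.
v=7: a=7^-1·(≡5), b=7^1·(≡2) mod 7; (5|7)=-1, (2|7)=+1; (−1)^{-1·1·3}·(-1)^1·(+1)^-1 = +1.
v=2: v_2(a)=10, v_2(b)=5; units ≡ 5, 5 (mod 8); ε·ε+αω+βω = 0·0+10·1+5·1 ≡ 1  ⇒  (a,b)_2 = -1.
v=13: a=13^3·(≡5), b=13^0·(≡12) mod 13; (5|13)=-1, (12|13)=+1; (−1)^{3·0·6}·(-1)^0·(+1)^3 = +1.
v=23: a=23^0·(≡22), b=23^-2·(≡18) mod 23; (22|23)=-1, (18|23)=+1; (−1)^{0·-2·11}·(-1)^-2·(+1)^0 = +1.
v=11: a=11^-2·(≡5), b=11^2·(≡7) mod 11; (5|11)=+1, (7|11)=-1; (−1)^{-2·2·5}·(+1)^2·(-1)^-2 = +1.
v=∞: -1547 < 0 and 714 > 0  ⇒  (a,b)_∞ = +1.
(-1547, 714 / ℚ) ramifies at {2, 17}: a division algebra.

[2, 17]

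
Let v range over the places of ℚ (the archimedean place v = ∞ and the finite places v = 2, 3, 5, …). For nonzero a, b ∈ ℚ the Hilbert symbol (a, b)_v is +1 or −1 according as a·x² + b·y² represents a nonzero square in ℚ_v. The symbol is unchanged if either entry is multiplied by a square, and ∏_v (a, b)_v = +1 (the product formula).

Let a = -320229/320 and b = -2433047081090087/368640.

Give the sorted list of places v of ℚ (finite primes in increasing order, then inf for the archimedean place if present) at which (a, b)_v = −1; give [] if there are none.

(a, b) ≡ (-177905, -4195430) mod (ℚ^×)²; places V = {2, 3, 5, 7, 11, 13, 17, 23, 29, 37, 43, ∞}.
(a,b)_23: α=1, u≡4; β=3, v≡12 (mod 23); (4|23)=+1, (12|23)=+1; sign (−1)^1·+1^3·+1^1 = -1.
(a,b)_17: α=1, u≡6; β=1, v≡2 (mod 17); (6|17)=-1, (2|17)=+1; sign (−1)^0·-1^1·+1^1 = -1.
(a,b)_37: α=0, u≡28; β=1, v≡2 (mod 37); (28|37)=+1, (2|37)=-1; sign (−1)^0·+1^1·-1^0 = +1.
(a,b)_7: α=1, u≡1; β=2, v≡5 (mod 7); (1|7)=+1, (5|7)=-1; sign (−1)^0·+1^2·-1^1 = -1.
(a,b)_11: α=0, u≡3; β=2, v≡5 (mod 11); (3|11)=+1, (5|11)=+1; sign (−1)^0·+1^2·+1^0 = +1.
(a,b)_29: α=0, u≡18; β=1, v≡14 (mod 29); (18|29)=-1, (14|29)=-1; sign (−1)^0·-1^1·-1^0 = -1.
(a,b)_5: α=-1, u≡4; β=-1, v≡1 (mod 5); (4|5)=+1, (1|5)=+1; sign (−1)^0·+1^-1·+1^-1 = +1.
(a,b)_13: α=1, u≡10; β=0, v≡7 (mod 13); (10|13)=+1, (7|13)=-1; sign (−1)^0·+1^0·-1^1 = -1.
(a,b)_2: α=-6, β=-13; u≡7, v≡5 (mod 8); ε(u)ε(v)=1·0, αω(v)=-6·1, βω(u)=-13·0; sum ≡ 0  ⇒  +1.
(a,b)_3: α=2, u≡1; β=-2, v≡1 (mod 3); (1|3)=+1, (1|3)=+1; sign (−1)^0·+1^-2·+1^2 = +1.
(a,b)_∞: sgn(-177905)=−, sgn(-4195430)=−, so -1.
(a,b)_43: α=0, u≡29; β=2, v≡39 (mod 43); (29|43)=-1, (39|43)=-1; sign (−1)^0·-1^2·-1^0 = +1.
|Ram(-177905, -4195430)| = 6, even; anisotropic at {7, 13, 17, 23, 29, ∞}.

[7, 13, 17, 23, 29, inf]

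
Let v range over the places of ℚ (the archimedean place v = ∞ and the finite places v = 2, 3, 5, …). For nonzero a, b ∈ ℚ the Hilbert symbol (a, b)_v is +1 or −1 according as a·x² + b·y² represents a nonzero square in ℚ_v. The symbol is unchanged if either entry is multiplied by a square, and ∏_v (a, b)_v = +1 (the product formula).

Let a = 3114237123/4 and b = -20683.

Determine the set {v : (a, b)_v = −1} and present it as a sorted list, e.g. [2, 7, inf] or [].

[19, 41]

(a, b) ≡ (1197323, -20683) mod (ℚ^×)²; places V = {2, 3, 13, 17, 19, 29, 37, 41, 43, 53, ∞}.
(a,b)_∞: sgn(1197323)=+, sgn(-20683)=−, so +1.
(a,b)_43: α=0, u≡23; β=1, v≡35 (mod 43); (23|43)=+1, (35|43)=+1; sign (−1)^0·+1^1·+1^0 = +1.
(a,b)_3: α=2, u≡2; β=0, v≡2 (mod 3); (2|3)=-1, (2|3)=-1; sign (−1)^0·-1^0·-1^2 = +1.
(a,b)_2: α=-2, β=0; u≡3, v≡5 (mod 8); ε(u)ε(v)=1·0, αω(v)=-2·1, βω(u)=0·1; sum ≡ 0  ⇒  +1.
(a,b)_41: α=1, u≡29; β=0, v≡22 (mod 41); (29|41)=-1, (22|41)=-1; sign (−1)^0·-1^0·-1^1 = -1.
(a,b)_13: α=0, u≡9; β=1, v≡8 (mod 13); (9|13)=+1, (8|13)=-1; sign (−1)^0·+1^1·-1^0 = +1.
(a,b)_19: α=1, u≡3; β=0, v≡8 (mod 19); (3|19)=-1, (8|19)=-1; sign (−1)^0·-1^0·-1^1 = -1.
(a,b)_17: α=2, u≡8; β=0, v≡6 (mod 17); (8|17)=+1, (6|17)=-1; sign (−1)^0·+1^0·-1^2 = +1.
(a,b)_53: α=1, u≡13; β=0, v≡40 (mod 53); (13|53)=+1, (40|53)=+1; sign (−1)^0·+1^0·+1^1 = +1.
(a,b)_37: α=0, u≡36; β=1, v≡33 (mod 37); (36|37)=+1, (33|37)=+1; sign (−1)^0·+1^1·+1^0 = +1.
(a,b)_29: α=1, u≡13; β=0, v≡23 (mod 29); (13|29)=+1, (23|29)=+1; sign (−1)^0·+1^0·+1^1 = +1.
Ram(1197323, -20683) = {19, 41}; no ℚ_19-point on the conic.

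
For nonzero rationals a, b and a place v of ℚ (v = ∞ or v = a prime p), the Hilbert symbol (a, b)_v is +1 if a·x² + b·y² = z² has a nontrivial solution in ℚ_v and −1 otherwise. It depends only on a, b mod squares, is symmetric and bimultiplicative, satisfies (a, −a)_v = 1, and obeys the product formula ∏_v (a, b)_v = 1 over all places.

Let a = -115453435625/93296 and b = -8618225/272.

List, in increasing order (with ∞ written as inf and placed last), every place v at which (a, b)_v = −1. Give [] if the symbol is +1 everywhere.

(a, b) ≡ (-1501423, -48433) mod (ℚ^×)²; places V = {2, 5, 7, 11, 17, 31, 37, ∞}.
(a,b)_7: α=-3, u≡3; β=1, v≡1 (mod 7); (3|7)=-1, (1|7)=+1; sign (−1)^1·-1^1·+1^-3 = +1.
(a,b)_11: α=5, u≡10; β=3, v≡6 (mod 11); (10|11)=-1, (6|11)=-1; sign (−1)^1·-1^3·-1^5 = -1.
(a,b)_31: α=1, u≡4; β=0, v≡10 (mod 31); (4|31)=+1, (10|31)=+1; sign (−1)^0·+1^0·+1^1 = +1.
(a,b)_37: α=1, u≡36; β=1, v≡22 (mod 37); (36|37)=+1, (22|37)=-1; sign (−1)^0·+1^1·-1^1 = -1.
(a,b)_5: α=4, u≡3; β=2, v≡3 (mod 5); (3|5)=-1, (3|5)=-1; sign (−1)^0·-1^2·-1^4 = +1.
(a,b)_∞: sgn(-1501423)=−, sgn(-48433)=−, so -1.
(a,b)_17: α=-1, u≡1; β=-1, v≡7 (mod 17); (1|17)=+1, (7|17)=-1; sign (−1)^0·+1^-1·-1^-1 = -1.
(a,b)_2: α=-4, β=-4; u≡1, v≡7 (mod 8); ε(u)ε(v)=0·1, αω(v)=-4·0, βω(u)=-4·0; sum ≡ 0  ⇒  +1.
|Ram(-1501423, -48433)| = 4, even; anisotropic at {11, 17, 37, ∞}.

[11, 17, 37, inf]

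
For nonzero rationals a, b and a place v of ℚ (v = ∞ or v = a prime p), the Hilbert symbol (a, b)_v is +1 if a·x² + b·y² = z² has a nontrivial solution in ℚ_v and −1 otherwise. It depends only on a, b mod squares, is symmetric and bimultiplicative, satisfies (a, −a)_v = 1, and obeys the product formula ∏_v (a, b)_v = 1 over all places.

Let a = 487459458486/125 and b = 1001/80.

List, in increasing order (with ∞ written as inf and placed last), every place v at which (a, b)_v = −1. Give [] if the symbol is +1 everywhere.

(a, b) ≡ (30030, 5005) mod (ℚ^×)²; places V = {2, 3, 5, 7, 11, 13, ∞}.
(a,b)_2: α=1, β=-4; u≡7, v≡5 (mod 8); ε(u)ε(v)=1·0, αω(v)=1·1, βω(u)=-4·0; sum ≡ 1  ⇒  -1.
(a,b)_13: α=3, u≡1; β=1, v≡6 (mod 13); (1|13)=+1, (6|13)=-1; sign (−1)^0·+1^1·-1^3 = -1.
(a,b)_∞: sgn(30030)=+, sgn(5005)=+, so +1.
(a,b)_3: α=5, u≡2; β=0, v≡1 (mod 3); (2|3)=-1, (1|3)=+1; sign (−1)^0·-1^0·+1^5 = +1.
(a,b)_7: α=3, u≡3; β=1, v≡1 (mod 7); (3|7)=-1, (1|7)=+1; sign (−1)^1·-1^1·+1^3 = +1.
(a,b)_11: α=3, u≡8; β=1, v≡1 (mod 11); (8|11)=-1, (1|11)=+1; sign (−1)^1·-1^1·+1^3 = +1.
(a,b)_5: α=-3, u≡1; β=-1, v≡1 (mod 5); (1|5)=+1, (1|5)=+1; sign (−1)^0·+1^-1·+1^-3 = +1.
|Ram(30030, 5005)| = 2, even; anisotropic at {2, 13}.

[2, 13]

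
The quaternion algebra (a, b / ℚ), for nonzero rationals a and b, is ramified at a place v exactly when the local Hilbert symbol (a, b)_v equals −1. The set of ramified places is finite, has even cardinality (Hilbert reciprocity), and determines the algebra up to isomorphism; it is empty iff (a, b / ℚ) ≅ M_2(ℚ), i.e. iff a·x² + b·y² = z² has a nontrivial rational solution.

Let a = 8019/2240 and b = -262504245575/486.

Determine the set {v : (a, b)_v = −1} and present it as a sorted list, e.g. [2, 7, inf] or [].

[5, 7, 11, 13]

Mod squares: a ≡ 385, b ≡ -858. Check v ∈ {∞, 2, 3, 5, 7, 11, 13, 19, 41}.
v=13: a=13^0·(≡6), b=13^1·(≡1) mod 13; (6|13)=-1, (1|13)=+1; (−1)^{0·1·6}·(-1)^1·(+1)^0 = -1.
v=11: a=11^1·(≡2), b=11^3·(≡10) mod 11; (2|11)=-1, (10|11)=-1; (−1)^{1·3·5}·(-1)^3·(-1)^1 = -1.
v=5: a=5^-1·(≡3), b=5^2·(≡2) mod 5; (3|5)=-1, (2|5)=-1; (−1)^{-1·2·2}·(-1)^2·(-1)^-1 = -1.
v=19: a=19^0·(≡9), b=19^2·(≡7) mod 19; (9|19)=+1, (7|19)=+1; (−1)^{0·2·9}·(+1)^2·(+1)^0 = +1.
v=7: a=7^-1·(≡5), b=7^0·(≡3) mod 7; (5|7)=-1, (3|7)=-1; (−1)^{-1·0·3}·(-1)^0·(-1)^-1 = -1.
v=41: a=41^0·(≡23), b=41^2·(≡35) mod 41; (23|41)=+1, (35|41)=-1; (−1)^{0·2·20}·(+1)^2·(-1)^0 = +1.
v=2: v_2(a)=-6, v_2(b)=-1; units ≡ 1, 3 (mod 8); ε·ε+αω+βω = 0·1+-6·1+-1·0 ≡ 0  ⇒  (a,b)_2 = +1.
v=3: a=3^6·(≡1), b=3^-5·(≡2) mod 3; (1|3)=+1, (2|3)=-1; (−1)^{6·-5·1}·(+1)^-5·(-1)^6 = +1.
v=∞: 385 > 0 and -858 < 0  ⇒  (a,b)_∞ = +1.
Ram(385, -858) = {5, 7, 11, 13}; no ℚ_5-point on the conic.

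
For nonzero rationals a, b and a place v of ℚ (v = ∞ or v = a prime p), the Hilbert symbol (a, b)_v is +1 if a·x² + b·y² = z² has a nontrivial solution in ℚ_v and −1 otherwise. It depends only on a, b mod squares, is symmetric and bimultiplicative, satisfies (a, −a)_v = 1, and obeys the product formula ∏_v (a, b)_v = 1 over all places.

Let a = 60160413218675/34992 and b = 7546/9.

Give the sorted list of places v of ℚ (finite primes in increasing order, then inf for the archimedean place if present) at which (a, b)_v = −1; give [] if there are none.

Mod squares: a ≡ 507129, b ≡ 154. Check v ∈ {∞, 2, 3, 5, 7, 11, 19, 31, 41}.
v=41: a=41^1·(≡13), b=41^0·(≡23) mod 41; (13|41)=-1, (23|41)=+1; (−1)^{1·0·20}·(-1)^0·(+1)^1 = +1.
v=19: a=19^1·(≡3), b=19^0·(≡13) mod 19; (3|19)=-1, (13|19)=-1; (−1)^{1·0·9}·(-1)^0·(-1)^1 = -1.
v=31: a=31^1·(≡22), b=31^0·(≡29) mod 31; (22|31)=-1, (29|31)=-1; (−1)^{1·0·15}·(-1)^0·(-1)^1 = -1.
v=∞: 507129 > 0 and 154 > 0  ⇒  (a,b)_∞ = +1.
v=3: a=3^-7·(≡2), b=3^-2·(≡1) mod 3; (2|3)=-1, (1|3)=+1; (−1)^{-7·-2·1}·(-1)^-2·(+1)^-7 = +1.
v=11: a=11^2·(≡6), b=11^1·(≡9) mod 11; (6|11)=-1, (9|11)=+1; (−1)^{2·1·5}·(-1)^1·(+1)^2 = -1.
v=5: a=5^2·(≡1), b=5^0·(≡4) mod 5; (1|5)=+1, (4|5)=+1; (−1)^{2·0·2}·(+1)^0·(+1)^2 = +1.
v=2: v_2(a)=-4, v_2(b)=1; units ≡ 1, 5 (mod 8); ε·ε+αω+βω = 0·0+-4·1+1·0 ≡ 0  ⇒  (a,b)_2 = +1.
v=7: a=7^7·(≡1), b=7^3·(≡4) mod 7; (1|7)=+1, (4|7)=+1; (−1)^{7·3·3}·(+1)^3·(+1)^7 = -1.
(507129, 154 / ℚ) ramifies at {7, 11, 19, 31}: a division algebra.

[7, 11, 19, 31]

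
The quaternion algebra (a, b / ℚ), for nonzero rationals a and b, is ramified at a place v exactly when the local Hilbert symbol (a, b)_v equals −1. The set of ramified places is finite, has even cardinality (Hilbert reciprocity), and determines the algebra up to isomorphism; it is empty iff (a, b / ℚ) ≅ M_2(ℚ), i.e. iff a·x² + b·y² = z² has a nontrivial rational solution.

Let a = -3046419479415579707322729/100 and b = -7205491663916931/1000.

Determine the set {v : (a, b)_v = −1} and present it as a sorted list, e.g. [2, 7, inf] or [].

Mod squares: a ≡ -127281, b ≡ -190. Check v ∈ {∞, 2, 3, 5, 7, 11, 17, 19, 29}.
v=3: a=3^3·(≡2), b=3^6·(≡2) mod 3; (2|3)=-1, (2|3)=-1; (−1)^{3·6·1}·(-1)^6·(-1)^3 = -1.
v=11: a=11^3·(≡9), b=11^2·(≡8) mod 11; (9|11)=+1, (8|11)=-1; (−1)^{3·2·5}·(+1)^2·(-1)^3 = -1.
v=7: a=7^5·(≡6), b=7^2·(≡3) mod 7; (6|7)=-1, (3|7)=-1; (−1)^{5·2·3}·(-1)^2·(-1)^5 = -1.
v=2: v_2(a)=-2, v_2(b)=-3; units ≡ 7, 1 (mod 8); ε·ε+αω+βω = 1·0+-2·0+-3·0 ≡ 0  ⇒  (a,b)_2 = +1.
v=∞: -127281 < 0 and -190 < 0  ⇒  (a,b)_∞ = -1.
v=17: a=17^4·(≡2), b=17^2·(≡12) mod 17; (2|17)=+1, (12|17)=-1; (−1)^{4·2·8}·(+1)^2·(-1)^4 = +1.
v=19: a=19^5·(≡18), b=19^3·(≡1) mod 19; (18|19)=-1, (1|19)=+1; (−1)^{5·3·9}·(-1)^3·(+1)^5 = +1.
v=5: a=5^-2·(≡4), b=5^-3·(≡3) mod 5; (4|5)=+1, (3|5)=-1; (−1)^{-2·-3·2}·(+1)^-3·(-1)^-2 = +1.
v=29: a=29^3·(≡10), b=29^2·(≡6) mod 29; (10|29)=-1, (6|29)=+1; (−1)^{3·2·14}·(-1)^2·(+1)^3 = +1.
|Ram(-127281, -190)| = 4, even; anisotropic at {3, 7, 11, ∞}.

[3, 7, 11, inf]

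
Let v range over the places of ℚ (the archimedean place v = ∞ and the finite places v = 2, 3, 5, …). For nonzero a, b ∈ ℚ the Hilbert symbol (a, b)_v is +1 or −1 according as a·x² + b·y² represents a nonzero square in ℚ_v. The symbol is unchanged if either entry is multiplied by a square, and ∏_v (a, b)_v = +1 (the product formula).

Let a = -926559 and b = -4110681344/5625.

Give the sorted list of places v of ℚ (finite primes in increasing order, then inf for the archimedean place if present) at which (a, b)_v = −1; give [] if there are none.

[41, inf]

(a, b) ≡ (-1271, -341) mod (ℚ^×)²; places V = {2, 3, 5, 7, 11, 31, 41, ∞}.
(a,b)_2: α=0, β=8; u≡1, v≡3 (mod 8); ε(u)ε(v)=0·1, αω(v)=0·1, βω(u)=8·0; sum ≡ 0  ⇒  +1.
(a,b)_7: α=0, u≡3; β=2, v≡4 (mod 7); (3|7)=-1, (4|7)=+1; sign (−1)^0·-1^2·+1^0 = +1.
(a,b)_31: α=1, u≡26; β=3, v≡2 (mod 31); (26|31)=-1, (2|31)=+1; sign (−1)^1·-1^3·+1^1 = +1.
(a,b)_11: α=0, u≡4; β=1, v≡8 (mod 11); (4|11)=+1, (8|11)=-1; sign (−1)^0·+1^1·-1^0 = +1.
(a,b)_3: α=6, u≡1; β=-2, v≡1 (mod 3); (1|3)=+1, (1|3)=+1; sign (−1)^0·+1^-2·+1^6 = +1.
(a,b)_41: α=1, u≡33; β=0, v≡38 (mod 41); (33|41)=+1, (38|41)=-1; sign (−1)^0·+1^0·-1^1 = -1.
(a,b)_∞: sgn(-1271)=−, sgn(-341)=−, so -1.
(a,b)_5: α=0, u≡1; β=-4, v≡4 (mod 5); (1|5)=+1, (4|5)=+1; sign (−1)^0·+1^-4·+1^0 = +1.
|Ram(-1271, -341)| = 2, even; anisotropic at {41, ∞}.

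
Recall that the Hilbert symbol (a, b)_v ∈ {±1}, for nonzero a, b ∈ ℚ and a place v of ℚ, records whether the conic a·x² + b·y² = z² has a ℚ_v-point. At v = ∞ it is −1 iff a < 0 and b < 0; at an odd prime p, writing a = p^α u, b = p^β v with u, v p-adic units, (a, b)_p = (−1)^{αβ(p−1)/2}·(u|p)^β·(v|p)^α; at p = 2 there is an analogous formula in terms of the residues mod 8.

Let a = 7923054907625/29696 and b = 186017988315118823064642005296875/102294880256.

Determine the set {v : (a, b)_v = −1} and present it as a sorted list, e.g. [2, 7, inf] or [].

(a, b) ≡ (41079805, 9548279) mod (ℚ^×)²; places V = {2, 3, 5, 11, 13, 19, 29, 31, 37, 43, ∞}.
(a,b)_13: α=1, u≡3; β=3, v≡4 (mod 13); (3|13)=+1, (4|13)=+1; sign (−1)^0·+1^3·+1^1 = +1.
(a,b)_2: α=-10, β=-22; u≡5, v≡7 (mod 8); ε(u)ε(v)=0·1, αω(v)=-10·0, βω(u)=-22·1; sum ≡ 0  ⇒  +1.
(a,b)_19: α=1, u≡5; β=3, v≡8 (mod 19); (5|19)=+1, (8|19)=-1; sign (−1)^1·+1^3·-1^1 = +1.
(a,b)_11: α=2, u≡7; β=4, v≡9 (mod 11); (7|11)=-1, (9|11)=+1; sign (−1)^0·-1^4·+1^2 = +1.
(a,b)_∞: sgn(41079805)=+, sgn(9548279)=+, so +1.
(a,b)_37: α=1, u≡6; β=2, v≡29 (mod 37); (6|37)=-1, (29|37)=-1; sign (−1)^0·-1^2·-1^1 = -1.
(a,b)_5: α=3, u≡1; β=6, v≡4 (mod 5); (1|5)=+1, (4|5)=+1; sign (−1)^0·+1^6·+1^3 = +1.
(a,b)_29: α=-1, u≡10; β=-3, v≡18 (mod 29); (10|29)=-1, (18|29)=-1; sign (−1)^0·-1^-3·-1^-1 = +1.
(a,b)_3: α=0, u≡1; β=2, v≡2 (mod 3); (1|3)=+1, (2|3)=-1; sign (−1)^0·+1^2·-1^0 = +1.
(a,b)_43: α=2, u≡1; β=5, v≡31 (mod 43); (1|43)=+1, (31|43)=+1; sign (−1)^0·+1^5·+1^2 = +1.
(a,b)_31: α=1, u≡6; β=3, v≡21 (mod 31); (6|31)=-1, (21|31)=-1; sign (−1)^1·-1^3·-1^1 = -1.
Ram(41079805, 9548279) = {31, 37}; no ℚ_31-point on the conic.

[31, 37]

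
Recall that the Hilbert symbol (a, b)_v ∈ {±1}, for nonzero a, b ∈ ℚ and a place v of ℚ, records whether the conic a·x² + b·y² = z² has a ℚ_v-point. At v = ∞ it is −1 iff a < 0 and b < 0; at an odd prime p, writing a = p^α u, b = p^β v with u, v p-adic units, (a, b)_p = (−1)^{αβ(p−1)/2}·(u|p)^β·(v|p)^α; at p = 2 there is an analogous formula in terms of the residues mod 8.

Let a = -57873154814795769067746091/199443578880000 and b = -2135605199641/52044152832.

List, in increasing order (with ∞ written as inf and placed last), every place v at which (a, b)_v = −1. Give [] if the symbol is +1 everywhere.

(a, b) ≡ (-104673, -3) mod (ℚ^×)²; places V = {2, 3, 5, 7, 13, 17, 23, 29, 31, 37, 41, 47, 59, ∞}.
(a,b)_13: α=-2, u≡3; β=0, v≡1 (mod 13); (3|13)=+1, (1|13)=+1; sign (−1)^0·+1^0·+1^-2 = +1.
(a,b)_41: α=1, u≡35; β=0, v≡24 (mod 41); (35|41)=-1, (24|41)=-1; sign (−1)^0·-1^0·-1^1 = -1.
(a,b)_59: α=2, u≡13; β=2, v≡38 (mod 59); (13|59)=-1, (38|59)=-1; sign (−1)^0·-1^2·-1^2 = +1.
(a,b)_31: α=6, u≡5; β=2, v≡28 (mod 31); (5|31)=+1, (28|31)=+1; sign (−1)^0·+1^2·+1^6 = +1.
(a,b)_23: α=1, u≡12; β=0, v≡17 (mod 23); (12|23)=+1, (17|23)=-1; sign (−1)^0·+1^0·-1^1 = -1.
(a,b)_37: α=1, u≡32; β=0, v≡33 (mod 37); (32|37)=-1, (33|37)=+1; sign (−1)^0·-1^0·+1^1 = +1.
(a,b)_2: α=-18, β=-14; u≡7, v≡5 (mod 8); ε(u)ε(v)=1·0, αω(v)=-18·1, βω(u)=-14·0; sum ≡ 0  ⇒  +1.
(a,b)_17: α=2, u≡8; β=2, v≡12 (mod 17); (8|17)=+1, (12|17)=-1; sign (−1)^0·+1^2·-1^2 = +1.
(a,b)_∞: sgn(-104673)=−, sgn(-3)=−, so -1.
(a,b)_7: α=-4, u≡6; β=-6, v≡1 (mod 7); (6|7)=-1, (1|7)=+1; sign (−1)^0·-1^-6·+1^-4 = +1.
(a,b)_5: α=-4, u≡3; β=0, v≡2 (mod 5); (3|5)=-1, (2|5)=-1; sign (−1)^0·-1^0·-1^-4 = +1.
(a,b)_3: α=-1, u≡2; β=-3, v≡2 (mod 3); (2|3)=-1, (2|3)=-1; sign (−1)^1·-1^-3·-1^-1 = -1.
(a,b)_29: α=2, u≡8; β=0, v≡12 (mod 29); (8|29)=-1, (12|29)=-1; sign (−1)^0·-1^0·-1^2 = +1.
(a,b)_47: α=2, u≡31; β=2, v≡20 (mod 47); (31|47)=-1, (20|47)=-1; sign (−1)^0·-1^2·-1^2 = +1.
Ram(-104673, -3) = {3, 23, 41, ∞}; no ℚ_3-point on the conic.

[3, 23, 41, inf]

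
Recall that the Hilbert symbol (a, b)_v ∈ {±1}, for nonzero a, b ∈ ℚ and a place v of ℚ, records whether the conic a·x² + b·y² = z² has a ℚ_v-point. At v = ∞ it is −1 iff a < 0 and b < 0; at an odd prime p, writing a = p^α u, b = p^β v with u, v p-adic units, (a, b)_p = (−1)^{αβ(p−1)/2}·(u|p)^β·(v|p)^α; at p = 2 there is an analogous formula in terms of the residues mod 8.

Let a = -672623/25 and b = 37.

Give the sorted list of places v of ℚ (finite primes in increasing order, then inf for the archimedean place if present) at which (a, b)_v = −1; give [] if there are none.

[]

Mod squares: a ≡ -13727, b ≡ 37. Check v ∈ {∞, 2, 5, 7, 37, 53}.
v=2: v_2(a)=0, v_2(b)=0; units ≡ 1, 5 (mod 8); ε·ε+αω+βω = 0·0+0·1+0·0 ≡ 0  ⇒  (a,b)_2 = +1.
v=53: a=53^1·(≡16), b=53^0·(≡37) mod 53; (16|53)=+1, (37|53)=+1; (−1)^{1·0·26}·(+1)^0·(+1)^1 = +1.
v=5: a=5^-2·(≡2), b=5^0·(≡2) mod 5; (2|5)=-1, (2|5)=-1; (−1)^{-2·0·2}·(-1)^0·(-1)^-2 = +1.
v=37: a=37^1·(≡1), b=37^1·(≡1) mod 37; (1|37)=+1, (1|37)=+1; (−1)^{1·1·18}·(+1)^1·(+1)^1 = +1.
v=∞: -13727 < 0 and 37 > 0  ⇒  (a,b)_∞ = +1.
v=7: a=7^3·(≡5), b=7^0·(≡2) mod 7; (5|7)=-1, (2|7)=+1; (−1)^{3·0·3}·(-1)^0·(+1)^3 = +1.
Ram(a, b) = ∅: the form -13727·x² + 37·y² − z² is isotropic over every ℚ_v, so by Hasse–Minkowski it is isotropic over ℚ.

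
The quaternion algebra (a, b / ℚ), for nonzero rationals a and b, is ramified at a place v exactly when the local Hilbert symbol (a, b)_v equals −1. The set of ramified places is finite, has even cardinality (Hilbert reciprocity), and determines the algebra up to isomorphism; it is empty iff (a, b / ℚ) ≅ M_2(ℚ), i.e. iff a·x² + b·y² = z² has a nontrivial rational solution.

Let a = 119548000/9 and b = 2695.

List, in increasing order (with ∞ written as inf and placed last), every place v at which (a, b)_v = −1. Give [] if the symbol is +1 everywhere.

[2, 11]

(a, b) ≡ (2470, 55) mod (ℚ^×)²; places V = {2, 3, 5, 7, 11, 13, 19, ∞}.
(a,b)_19: α=1, u≡4; β=0, v≡16 (mod 19); (4|19)=+1, (16|19)=+1; sign (−1)^0·+1^0·+1^1 = +1.
(a,b)_∞: sgn(2470)=+, sgn(55)=+, so +1.
(a,b)_11: α=2, u≡10; β=1, v≡3 (mod 11); (10|11)=-1, (3|11)=+1; sign (−1)^0·-1^1·+1^2 = -1.
(a,b)_7: α=0, u≡6; β=2, v≡6 (mod 7); (6|7)=-1, (6|7)=-1; sign (−1)^0·-1^2·-1^0 = +1.
(a,b)_5: α=3, u≡1; β=1, v≡4 (mod 5); (1|5)=+1, (4|5)=+1; sign (−1)^0·+1^1·+1^3 = +1.
(a,b)_13: α=1, u≡11; β=0, v≡4 (mod 13); (11|13)=-1, (4|13)=+1; sign (−1)^0·-1^0·+1^1 = +1.
(a,b)_2: α=5, β=0; u≡3, v≡7 (mod 8); ε(u)ε(v)=1·1, αω(v)=5·0, βω(u)=0·1; sum ≡ 1  ⇒  -1.
(a,b)_3: α=-2, u≡1; β=0, v≡1 (mod 3); (1|3)=+1, (1|3)=+1; sign (−1)^0·+1^0·+1^-2 = +1.
(2470, 55 / ℚ) ramifies at {2, 11}: a division algebra.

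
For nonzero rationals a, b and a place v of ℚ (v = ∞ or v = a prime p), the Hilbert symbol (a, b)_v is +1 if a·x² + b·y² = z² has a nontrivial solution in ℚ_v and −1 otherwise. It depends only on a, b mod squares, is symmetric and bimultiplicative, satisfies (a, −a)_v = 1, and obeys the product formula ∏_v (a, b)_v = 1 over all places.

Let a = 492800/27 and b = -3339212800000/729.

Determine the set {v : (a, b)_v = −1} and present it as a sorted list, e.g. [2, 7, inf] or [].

(a, b) ≡ (231, -55) mod (ℚ^×)²; places V = {2, 3, 5, 7, 11, ∞}.
(a,b)_3: α=-3, u≡2; β=-6, v≡2 (mod 3); (2|3)=-1, (2|3)=-1; sign (−1)^0·-1^-6·-1^-3 = -1.
(a,b)_2: α=8, β=14; u≡7, v≡1 (mod 8); ε(u)ε(v)=1·0, αω(v)=8·0, βω(u)=14·0; sum ≡ 0  ⇒  +1.
(a,b)_11: α=1, u≡6; β=3, v≡10 (mod 11); (6|11)=-1, (10|11)=-1; sign (−1)^1·-1^3·-1^1 = -1.
(a,b)_5: α=2, u≡1; β=5, v≡1 (mod 5); (1|5)=+1, (1|5)=+1; sign (−1)^0·+1^5·+1^2 = +1.
(a,b)_7: α=1, u≡6; β=2, v≡2 (mod 7); (6|7)=-1, (2|7)=+1; sign (−1)^0·-1^2·+1^1 = +1.
(a,b)_∞: sgn(231)=+, sgn(-55)=−, so +1.
(231, -55 / ℚ) ramifies at {3, 11}: a division algebra.

[3, 11]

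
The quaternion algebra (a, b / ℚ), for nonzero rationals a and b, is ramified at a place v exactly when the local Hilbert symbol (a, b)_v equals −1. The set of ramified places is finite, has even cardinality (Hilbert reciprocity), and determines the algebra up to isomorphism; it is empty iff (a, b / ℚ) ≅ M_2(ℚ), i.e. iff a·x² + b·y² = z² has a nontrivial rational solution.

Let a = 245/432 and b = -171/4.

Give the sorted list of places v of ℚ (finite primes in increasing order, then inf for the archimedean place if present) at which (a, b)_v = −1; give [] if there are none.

Mod squares: a ≡ 15, b ≡ -19. Check v ∈ {∞, 2, 3, 5, 7, 19}.
v=∞: 15 > 0 and -19 < 0  ⇒  (a,b)_∞ = +1.
v=2: v_2(a)=-4, v_2(b)=-2; units ≡ 7, 5 (mod 8); ε·ε+αω+βω = 1·0+-4·1+-2·0 ≡ 0  ⇒  (a,b)_2 = +1.
v=19: a=19^0·(≡8), b=19^1·(≡12) mod 19; (8|19)=-1, (12|19)=-1; (−1)^{0·1·9}·(-1)^1·(-1)^0 = -1.
v=5: a=5^1·(≡2), b=5^0·(≡1) mod 5; (2|5)=-1, (1|5)=+1; (−1)^{1·0·2}·(-1)^0·(+1)^1 = +1.
v=7: a=7^2·(≡1), b=7^0·(≡1) mod 7; (1|7)=+1, (1|7)=+1; (−1)^{2·0·3}·(+1)^0·(+1)^2 = +1.
v=3: a=3^-3·(≡2), b=3^2·(≡2) mod 3; (2|3)=-1, (2|3)=-1; (−1)^{-3·2·1}·(-1)^2·(-1)^-3 = -1.
Ram(15, -19) = {3, 19}; no ℚ_3-point on the conic.

[3, 19]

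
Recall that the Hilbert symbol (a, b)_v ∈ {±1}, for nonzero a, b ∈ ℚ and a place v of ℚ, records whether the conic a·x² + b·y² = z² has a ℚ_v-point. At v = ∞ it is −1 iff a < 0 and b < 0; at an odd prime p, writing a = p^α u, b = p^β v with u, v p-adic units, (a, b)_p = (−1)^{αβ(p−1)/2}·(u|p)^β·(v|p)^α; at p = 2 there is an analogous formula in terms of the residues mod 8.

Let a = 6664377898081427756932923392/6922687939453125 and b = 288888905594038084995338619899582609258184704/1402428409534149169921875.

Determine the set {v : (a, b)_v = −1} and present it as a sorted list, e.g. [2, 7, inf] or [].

[5, 13, 29, 41]

(a, b) ≡ (2665, 9222) mod (ℚ^×)²; places V = {2, 3, 5, 7, 13, 17, 23, 29, 41, 53, ∞}.
(a,b)_29: α=2, u≡8; β=3, v≡23 (mod 29); (8|29)=-1, (23|29)=+1; sign (−1)^0·-1^3·+1^2 = -1.
(a,b)_∞: sgn(2665)=+, sgn(9222)=+, so +1.
(a,b)_13: α=5, u≡9; β=8, v≡11 (mod 13); (9|13)=+1, (11|13)=-1; sign (−1)^0·+1^8·-1^5 = -1.
(a,b)_53: α=2, u≡6; β=3, v≡1 (mod 53); (6|53)=+1, (1|53)=+1; sign (−1)^0·+1^3·+1^2 = +1.
(a,b)_7: α=-4, u≡3; β=-8, v≡5 (mod 7); (3|7)=-1, (5|7)=-1; sign (−1)^0·-1^-8·-1^-4 = +1.
(a,b)_41: α=1, u≡28; β=2, v≡28 (mod 41); (28|41)=-1, (28|41)=-1; sign (−1)^0·-1^2·-1^1 = -1.
(a,b)_2: α=22, β=33; u≡1, v≡3 (mod 8); ε(u)ε(v)=0·1, αω(v)=22·1, βω(u)=33·0; sum ≡ 0  ⇒  +1.
(a,b)_5: α=-11, u≡3; β=-16, v≡3 (mod 5); (3|5)=-1, (3|5)=-1; sign (−1)^0·-1^-16·-1^-11 = -1.
(a,b)_17: α=4, u≡8; β=6, v≡4 (mod 17); (8|17)=+1, (4|17)=+1; sign (−1)^0·+1^6·+1^4 = +1.
(a,b)_23: α=2, u≡10; β=4, v≡5 (mod 23); (10|23)=-1, (5|23)=-1; sign (−1)^0·-1^4·-1^2 = +1.
(a,b)_3: α=-10, u≡1; β=-13, v≡2 (mod 3); (1|3)=+1, (2|3)=-1; sign (−1)^0·+1^-13·-1^-10 = +1.
Ram(2665, 9222) = {5, 13, 29, 41}; no ℚ_5-point on the conic.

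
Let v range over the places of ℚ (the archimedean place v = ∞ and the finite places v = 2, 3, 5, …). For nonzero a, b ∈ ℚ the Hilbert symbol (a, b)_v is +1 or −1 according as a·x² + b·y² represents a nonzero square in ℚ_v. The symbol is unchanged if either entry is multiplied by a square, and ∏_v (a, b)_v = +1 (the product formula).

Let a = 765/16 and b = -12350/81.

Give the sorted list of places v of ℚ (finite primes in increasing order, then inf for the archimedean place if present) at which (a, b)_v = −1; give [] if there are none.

Mod squares: a ≡ 85, b ≡ -494. Check v ∈ {∞, 2, 3, 5, 13, 17, 19}.
v=19: a=19^0·(≡11), b=19^1·(≡3) mod 19; (11|19)=+1, (3|19)=-1; (−1)^{0·1·9}·(+1)^1·(-1)^0 = +1.
v=5: a=5^1·(≡3), b=5^2·(≡1) mod 5; (3|5)=-1, (1|5)=+1; (−1)^{1·2·2}·(-1)^2·(+1)^1 = +1.
v=13: a=13^0·(≡8), b=13^1·(≡4) mod 13; (8|13)=-1, (4|13)=+1; (−1)^{0·1·6}·(-1)^1·(+1)^0 = -1.
v=17: a=17^1·(≡6), b=17^0·(≡2) mod 17; (6|17)=-1, (2|17)=+1; (−1)^{1·0·8}·(-1)^0·(+1)^1 = +1.
v=∞: 85 > 0 and -494 < 0  ⇒  (a,b)_∞ = +1.
v=2: v_2(a)=-4, v_2(b)=1; units ≡ 5, 1 (mod 8); ε·ε+αω+βω = 0·0+-4·0+1·1 ≡ 1  ⇒  (a,b)_2 = -1.
v=3: a=3^2·(≡1), b=3^-4·(≡1) mod 3; (1|3)=+1, (1|3)=+1; (−1)^{2·-4·1}·(+1)^-4·(+1)^2 = +1.
|Ram(85, -494)| = 2, even; anisotropic at {2, 13}.

[2, 13]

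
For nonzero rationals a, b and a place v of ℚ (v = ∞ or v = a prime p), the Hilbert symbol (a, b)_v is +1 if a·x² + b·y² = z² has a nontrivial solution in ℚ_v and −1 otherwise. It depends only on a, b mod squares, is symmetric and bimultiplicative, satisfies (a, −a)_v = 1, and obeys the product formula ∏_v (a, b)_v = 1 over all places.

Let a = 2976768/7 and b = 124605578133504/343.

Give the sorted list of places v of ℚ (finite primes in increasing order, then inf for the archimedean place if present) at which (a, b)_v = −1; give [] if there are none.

[17, 19]

(a, b) ≡ (2261, 133) mod (ℚ^×)²; places V = {2, 3, 7, 13, 17, 19, ∞}.
(a,b)_2: α=10, β=14; u≡5, v≡5 (mod 8); ε(u)ε(v)=0·0, αω(v)=10·1, βω(u)=14·1; sum ≡ 0  ⇒  +1.
(a,b)_13: α=0, u≡4; β=2, v≡3 (mod 13); (4|13)=+1, (3|13)=+1; sign (−1)^0·+1^2·+1^0 = +1.
(a,b)_19: α=1, u≡16; β=3, v≡4 (mod 19); (16|19)=+1, (4|19)=+1; sign (−1)^1·+1^3·+1^1 = -1.
(a,b)_3: α=2, u≡2; β=8, v≡1 (mod 3); (2|3)=-1, (1|3)=+1; sign (−1)^0·-1^8·+1^2 = +1.
(a,b)_17: α=1, u≡3; β=0, v≡12 (mod 17); (3|17)=-1, (12|17)=-1; sign (−1)^0·-1^0·-1^1 = -1.
(a,b)_∞: sgn(2261)=+, sgn(133)=+, so +1.
(a,b)_7: α=-1, u≡4; β=-3, v≡6 (mod 7); (4|7)=+1, (6|7)=-1; sign (−1)^1·+1^-3·-1^-1 = +1.
Ram(2261, 133) = {17, 19}; no ℚ_17-point on the conic.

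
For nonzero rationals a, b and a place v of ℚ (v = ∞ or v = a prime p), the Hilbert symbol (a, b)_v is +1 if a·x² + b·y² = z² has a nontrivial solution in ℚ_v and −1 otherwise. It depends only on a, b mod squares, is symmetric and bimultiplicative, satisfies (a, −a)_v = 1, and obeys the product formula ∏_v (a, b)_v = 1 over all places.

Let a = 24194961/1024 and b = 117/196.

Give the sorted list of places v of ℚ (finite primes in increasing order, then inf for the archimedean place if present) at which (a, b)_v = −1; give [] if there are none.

(a, b) ≡ (2688329, 13) mod (ℚ^×)²; places V = {2, 3, 7, 13, 17, 19, 29, 41, ∞}.
(a,b)_17: α=1, u≡11; β=0, v≡13 (mod 17); (11|17)=-1, (13|17)=+1; sign (−1)^0·-1^0·+1^1 = +1.
(a,b)_13: α=0, u≡5; β=1, v≡9 (mod 13); (5|13)=-1, (9|13)=+1; sign (−1)^0·-1^1·+1^0 = -1.
(a,b)_∞: sgn(2688329)=+, sgn(13)=+, so +1.
(a,b)_3: α=2, u≡2; β=2, v≡1 (mod 3); (2|3)=-1, (1|3)=+1; sign (−1)^0·-1^2·+1^2 = +1.
(a,b)_2: α=-10, β=-2; u≡1, v≡5 (mod 8); ε(u)ε(v)=0·0, αω(v)=-10·1, βω(u)=-2·0; sum ≡ 0  ⇒  +1.
(a,b)_41: α=1, u≡33; β=0, v≡28 (mod 41); (33|41)=+1, (28|41)=-1; sign (−1)^0·+1^0·-1^1 = -1.
(a,b)_19: α=1, u≡9; β=0, v≡10 (mod 19); (9|19)=+1, (10|19)=-1; sign (−1)^0·+1^0·-1^1 = -1.
(a,b)_29: α=1, u≡17; β=0, v≡4 (mod 29); (17|29)=-1, (4|29)=+1; sign (−1)^0·-1^0·+1^1 = +1.
(a,b)_7: α=1, u≡6; β=-2, v≡3 (mod 7); (6|7)=-1, (3|7)=-1; sign (−1)^0·-1^-2·-1^1 = -1.
Ram(2688329, 13) = {7, 13, 19, 41}; no ℚ_7-point on the conic.

[7, 13, 19, 41]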